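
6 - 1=5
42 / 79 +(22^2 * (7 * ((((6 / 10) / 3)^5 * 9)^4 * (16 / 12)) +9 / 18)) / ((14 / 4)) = 3674507145796120642 / 52738189697265625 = 69.67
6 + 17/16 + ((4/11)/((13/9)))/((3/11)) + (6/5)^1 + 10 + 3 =23073/1040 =22.19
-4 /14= -2 /7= -0.29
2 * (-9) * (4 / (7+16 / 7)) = -7.75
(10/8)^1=5/4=1.25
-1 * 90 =-90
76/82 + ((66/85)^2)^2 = 2761587926/2140225625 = 1.29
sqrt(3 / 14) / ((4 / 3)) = 0.35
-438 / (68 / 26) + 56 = -111.47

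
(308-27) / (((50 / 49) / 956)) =263263.28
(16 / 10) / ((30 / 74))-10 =-454 / 75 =-6.05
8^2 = 64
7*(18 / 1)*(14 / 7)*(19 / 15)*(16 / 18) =283.73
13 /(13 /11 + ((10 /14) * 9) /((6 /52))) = 77 /337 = 0.23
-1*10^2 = -100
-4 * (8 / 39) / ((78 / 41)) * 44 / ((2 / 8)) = -115456 / 1521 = -75.91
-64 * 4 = -256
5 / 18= 0.28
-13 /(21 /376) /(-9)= 25.86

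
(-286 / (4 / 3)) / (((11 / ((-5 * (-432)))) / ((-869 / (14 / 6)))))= 109806840 / 7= 15686691.43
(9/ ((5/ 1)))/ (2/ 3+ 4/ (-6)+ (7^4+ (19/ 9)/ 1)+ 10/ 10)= 81/ 108185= 0.00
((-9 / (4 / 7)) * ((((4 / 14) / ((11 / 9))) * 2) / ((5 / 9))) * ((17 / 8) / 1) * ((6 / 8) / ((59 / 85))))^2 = 399478353849 / 431309824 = 926.20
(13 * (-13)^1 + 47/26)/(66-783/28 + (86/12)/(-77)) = -2008314/455767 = -4.41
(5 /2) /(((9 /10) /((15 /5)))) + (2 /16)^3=12803 /1536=8.34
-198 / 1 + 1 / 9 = -1781 / 9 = -197.89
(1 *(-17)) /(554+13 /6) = -102 /3337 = -0.03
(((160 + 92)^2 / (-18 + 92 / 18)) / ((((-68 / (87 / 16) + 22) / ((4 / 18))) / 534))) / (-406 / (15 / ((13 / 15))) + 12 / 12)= 817500600 / 298127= 2742.12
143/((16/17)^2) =161.43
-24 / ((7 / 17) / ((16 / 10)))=-93.26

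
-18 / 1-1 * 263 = -281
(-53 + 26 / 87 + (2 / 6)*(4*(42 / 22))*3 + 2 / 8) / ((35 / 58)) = -171551 / 2310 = -74.26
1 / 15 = 0.07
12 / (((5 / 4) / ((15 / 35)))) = 144 / 35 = 4.11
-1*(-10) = 10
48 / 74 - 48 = -1752 / 37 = -47.35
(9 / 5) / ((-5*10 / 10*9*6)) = -1 / 150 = -0.01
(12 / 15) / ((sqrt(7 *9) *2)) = 2 *sqrt(7) / 105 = 0.05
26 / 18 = 13 / 9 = 1.44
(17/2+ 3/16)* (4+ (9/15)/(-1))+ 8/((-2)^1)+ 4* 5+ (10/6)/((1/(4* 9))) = 8443/80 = 105.54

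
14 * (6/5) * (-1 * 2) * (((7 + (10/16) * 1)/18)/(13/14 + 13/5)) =-2989/741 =-4.03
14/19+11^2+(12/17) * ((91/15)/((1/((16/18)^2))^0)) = 203521/1615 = 126.02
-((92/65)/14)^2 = -2116/207025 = -0.01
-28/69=-0.41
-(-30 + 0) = 30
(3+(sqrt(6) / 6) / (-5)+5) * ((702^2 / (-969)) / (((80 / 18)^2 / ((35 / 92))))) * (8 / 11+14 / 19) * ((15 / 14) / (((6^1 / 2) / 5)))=-149689215 / 730664+9979281 * sqrt(6) / 11690624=-202.78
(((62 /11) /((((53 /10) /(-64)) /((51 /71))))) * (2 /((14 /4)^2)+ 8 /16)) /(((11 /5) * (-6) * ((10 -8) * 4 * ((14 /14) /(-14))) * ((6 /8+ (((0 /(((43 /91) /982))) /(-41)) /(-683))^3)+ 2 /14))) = -2192320 /455323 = -4.81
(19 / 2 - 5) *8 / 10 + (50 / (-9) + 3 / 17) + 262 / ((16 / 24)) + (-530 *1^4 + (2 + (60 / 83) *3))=-8547088 / 63495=-134.61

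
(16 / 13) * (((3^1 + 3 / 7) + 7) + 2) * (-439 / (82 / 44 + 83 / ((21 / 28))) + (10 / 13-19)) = -2974510512 / 8786141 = -338.55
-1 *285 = -285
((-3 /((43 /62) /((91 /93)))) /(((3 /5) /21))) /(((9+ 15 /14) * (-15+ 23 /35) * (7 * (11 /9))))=668850 /5579981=0.12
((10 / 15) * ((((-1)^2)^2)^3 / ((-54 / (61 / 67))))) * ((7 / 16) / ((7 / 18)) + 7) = -3965 / 43416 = -0.09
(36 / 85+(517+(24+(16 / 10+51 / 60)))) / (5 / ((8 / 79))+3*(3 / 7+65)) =2588838 / 1169345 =2.21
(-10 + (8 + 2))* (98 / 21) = 0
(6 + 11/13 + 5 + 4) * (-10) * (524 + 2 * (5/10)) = -1081500/13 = -83192.31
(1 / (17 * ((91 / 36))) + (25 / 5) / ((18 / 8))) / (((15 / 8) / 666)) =18508288 / 23205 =797.60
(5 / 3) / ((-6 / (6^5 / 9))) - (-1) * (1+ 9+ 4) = -226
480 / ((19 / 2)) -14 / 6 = 2747 / 57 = 48.19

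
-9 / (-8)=9 / 8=1.12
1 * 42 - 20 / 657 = 27574 / 657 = 41.97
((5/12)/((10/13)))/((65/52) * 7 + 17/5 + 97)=65/13098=0.00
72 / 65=1.11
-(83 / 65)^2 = -6889 / 4225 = -1.63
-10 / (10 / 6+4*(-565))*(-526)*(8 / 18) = -4208 / 4065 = -1.04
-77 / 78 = -0.99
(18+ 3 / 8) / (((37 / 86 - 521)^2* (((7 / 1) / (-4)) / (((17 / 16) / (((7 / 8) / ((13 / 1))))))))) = -408629 / 668087787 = -0.00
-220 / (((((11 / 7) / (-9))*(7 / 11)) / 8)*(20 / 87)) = 68904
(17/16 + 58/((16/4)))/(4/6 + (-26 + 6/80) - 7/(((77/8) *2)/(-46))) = -1.82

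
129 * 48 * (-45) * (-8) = 2229120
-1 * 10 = -10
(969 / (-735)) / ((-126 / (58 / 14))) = 0.04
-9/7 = -1.29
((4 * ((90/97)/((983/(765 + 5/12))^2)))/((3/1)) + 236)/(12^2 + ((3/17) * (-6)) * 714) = -133143547853/344176681176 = -0.39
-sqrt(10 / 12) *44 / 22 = -sqrt(30) / 3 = -1.83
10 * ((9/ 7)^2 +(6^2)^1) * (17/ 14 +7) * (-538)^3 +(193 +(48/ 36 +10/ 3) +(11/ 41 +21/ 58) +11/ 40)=-23570790220524475849/ 48939240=-481633760976.36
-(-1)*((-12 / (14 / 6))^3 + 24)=-112.02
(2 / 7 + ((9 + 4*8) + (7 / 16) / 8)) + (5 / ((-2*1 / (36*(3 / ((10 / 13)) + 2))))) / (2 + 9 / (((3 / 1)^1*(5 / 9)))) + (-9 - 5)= -1472491 / 33152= -44.42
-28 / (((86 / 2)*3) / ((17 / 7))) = -68 / 129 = -0.53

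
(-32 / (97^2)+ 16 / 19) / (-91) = -149936 / 16268161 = -0.01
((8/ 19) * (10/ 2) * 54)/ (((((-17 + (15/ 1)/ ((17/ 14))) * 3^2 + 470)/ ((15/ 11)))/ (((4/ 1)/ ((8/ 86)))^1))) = 23684400/ 1521311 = 15.57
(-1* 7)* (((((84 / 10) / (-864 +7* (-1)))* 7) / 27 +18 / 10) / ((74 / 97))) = -47837587 / 2900430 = -16.49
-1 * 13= -13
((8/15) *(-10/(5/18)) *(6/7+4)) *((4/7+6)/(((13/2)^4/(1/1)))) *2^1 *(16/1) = -76873728/6997445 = -10.99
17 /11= 1.55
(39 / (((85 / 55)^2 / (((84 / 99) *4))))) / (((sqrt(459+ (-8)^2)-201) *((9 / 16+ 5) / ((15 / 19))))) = -0.04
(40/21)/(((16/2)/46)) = 10.95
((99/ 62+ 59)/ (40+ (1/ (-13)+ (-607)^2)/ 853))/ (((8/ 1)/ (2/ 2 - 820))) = -4874380641/ 370823488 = -13.14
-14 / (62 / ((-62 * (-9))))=-126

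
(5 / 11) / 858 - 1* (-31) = 292583 / 9438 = 31.00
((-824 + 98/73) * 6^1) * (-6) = 2161944/73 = 29615.67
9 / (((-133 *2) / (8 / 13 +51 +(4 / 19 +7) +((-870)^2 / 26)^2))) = -12245687263755 / 427063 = -28674193.89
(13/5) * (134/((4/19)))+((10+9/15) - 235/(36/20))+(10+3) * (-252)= -31339/18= -1741.06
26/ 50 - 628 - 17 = -16112/ 25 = -644.48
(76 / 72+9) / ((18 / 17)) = 3077 / 324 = 9.50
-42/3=-14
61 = 61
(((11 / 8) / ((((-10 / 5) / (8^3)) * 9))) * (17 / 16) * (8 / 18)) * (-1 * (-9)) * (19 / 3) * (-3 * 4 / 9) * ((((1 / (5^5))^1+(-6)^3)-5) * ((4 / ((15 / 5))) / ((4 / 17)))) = -148317796352 / 84375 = -1757840.55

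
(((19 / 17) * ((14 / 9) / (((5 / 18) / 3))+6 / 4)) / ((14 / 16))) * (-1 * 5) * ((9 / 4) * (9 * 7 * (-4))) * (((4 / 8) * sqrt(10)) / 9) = 11642.02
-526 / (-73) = 526 / 73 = 7.21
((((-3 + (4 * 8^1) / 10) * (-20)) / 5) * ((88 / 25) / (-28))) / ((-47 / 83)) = -7304 / 41125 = -0.18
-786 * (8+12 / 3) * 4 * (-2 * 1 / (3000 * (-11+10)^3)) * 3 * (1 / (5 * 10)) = -4716 / 3125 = -1.51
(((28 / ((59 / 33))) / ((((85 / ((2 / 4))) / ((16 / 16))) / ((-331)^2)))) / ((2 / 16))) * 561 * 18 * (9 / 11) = 196799603616 / 295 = 667117300.39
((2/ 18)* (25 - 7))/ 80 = 1/ 40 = 0.02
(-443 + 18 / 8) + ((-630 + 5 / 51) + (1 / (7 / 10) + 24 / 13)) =-1067.38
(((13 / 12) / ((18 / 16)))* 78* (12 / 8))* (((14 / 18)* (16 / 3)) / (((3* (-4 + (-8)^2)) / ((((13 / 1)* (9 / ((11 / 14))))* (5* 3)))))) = 1722448 / 297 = 5799.49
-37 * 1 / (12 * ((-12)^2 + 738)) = -37 / 10584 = -0.00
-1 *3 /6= -1 /2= -0.50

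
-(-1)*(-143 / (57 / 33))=-1573 / 19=-82.79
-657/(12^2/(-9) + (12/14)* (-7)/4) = 37.54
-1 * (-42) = 42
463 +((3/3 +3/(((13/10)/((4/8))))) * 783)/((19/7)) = 1084.33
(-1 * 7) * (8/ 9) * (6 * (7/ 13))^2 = -10976/ 169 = -64.95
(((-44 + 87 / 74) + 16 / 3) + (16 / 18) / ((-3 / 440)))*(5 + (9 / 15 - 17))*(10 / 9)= 6372353 / 2997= 2126.24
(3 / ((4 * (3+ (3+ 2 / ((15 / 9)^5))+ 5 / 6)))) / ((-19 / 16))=-225000 / 2489779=-0.09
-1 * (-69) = 69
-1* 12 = -12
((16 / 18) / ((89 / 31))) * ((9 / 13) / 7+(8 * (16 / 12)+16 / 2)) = 1270504 / 218673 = 5.81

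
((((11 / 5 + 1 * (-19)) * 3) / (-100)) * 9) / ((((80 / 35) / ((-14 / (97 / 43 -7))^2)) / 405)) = 3236358321 / 462400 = 6999.04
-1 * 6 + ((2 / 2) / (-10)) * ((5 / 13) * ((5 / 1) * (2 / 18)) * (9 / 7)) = -1097 / 182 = -6.03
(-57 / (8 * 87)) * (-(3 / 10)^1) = 57 / 2320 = 0.02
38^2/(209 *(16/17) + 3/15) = 7.33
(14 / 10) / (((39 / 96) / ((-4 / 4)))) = -224 / 65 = -3.45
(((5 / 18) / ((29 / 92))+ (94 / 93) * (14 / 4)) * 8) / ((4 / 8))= 572048 / 8091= 70.70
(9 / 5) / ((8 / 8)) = 1.80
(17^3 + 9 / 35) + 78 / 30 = 34411 / 7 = 4915.86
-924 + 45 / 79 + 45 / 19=-1382514 / 1501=-921.06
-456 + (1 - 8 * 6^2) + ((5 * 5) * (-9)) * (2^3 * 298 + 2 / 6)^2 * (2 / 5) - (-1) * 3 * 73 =-511654614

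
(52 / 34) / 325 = 2 / 425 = 0.00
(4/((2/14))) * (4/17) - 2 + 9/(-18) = 139/34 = 4.09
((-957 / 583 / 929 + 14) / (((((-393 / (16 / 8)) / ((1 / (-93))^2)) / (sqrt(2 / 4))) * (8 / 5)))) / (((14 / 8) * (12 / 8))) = -3446155 * sqrt(2) / 3514546759689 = -0.00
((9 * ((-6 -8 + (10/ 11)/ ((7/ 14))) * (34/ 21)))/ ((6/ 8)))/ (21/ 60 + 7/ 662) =-120642880/ 183799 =-656.38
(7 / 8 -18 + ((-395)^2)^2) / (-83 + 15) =-194750404863 / 544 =-357997067.76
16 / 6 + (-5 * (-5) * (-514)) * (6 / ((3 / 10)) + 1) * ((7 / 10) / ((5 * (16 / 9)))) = -1019905 / 48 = -21248.02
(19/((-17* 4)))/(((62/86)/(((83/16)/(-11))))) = 0.18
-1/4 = -0.25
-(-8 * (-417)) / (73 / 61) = -203496 / 73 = -2787.62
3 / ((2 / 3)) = 4.50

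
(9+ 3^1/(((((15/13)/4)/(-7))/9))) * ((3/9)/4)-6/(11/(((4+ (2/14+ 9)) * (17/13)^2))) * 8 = -151.92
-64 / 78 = -0.82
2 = 2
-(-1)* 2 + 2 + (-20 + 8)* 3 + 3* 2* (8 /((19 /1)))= -560 /19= -29.47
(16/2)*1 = 8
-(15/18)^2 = -25/36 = -0.69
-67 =-67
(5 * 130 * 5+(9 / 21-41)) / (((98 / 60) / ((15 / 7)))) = 10109700 / 2401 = 4210.62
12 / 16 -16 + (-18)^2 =1235 / 4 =308.75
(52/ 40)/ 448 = 13/ 4480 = 0.00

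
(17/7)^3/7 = 4913/2401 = 2.05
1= 1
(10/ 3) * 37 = 370/ 3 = 123.33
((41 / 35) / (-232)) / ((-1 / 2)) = 41 / 4060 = 0.01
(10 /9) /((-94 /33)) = -55 /141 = -0.39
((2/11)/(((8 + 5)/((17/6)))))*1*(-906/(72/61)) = -156587/5148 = -30.42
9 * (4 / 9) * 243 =972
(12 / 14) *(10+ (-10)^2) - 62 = 226 / 7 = 32.29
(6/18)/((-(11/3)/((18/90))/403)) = -403/55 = -7.33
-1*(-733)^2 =-537289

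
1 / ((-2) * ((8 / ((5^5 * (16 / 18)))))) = -3125 / 18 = -173.61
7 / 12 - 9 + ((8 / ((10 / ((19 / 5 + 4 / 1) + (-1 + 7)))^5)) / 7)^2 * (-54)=-1775.14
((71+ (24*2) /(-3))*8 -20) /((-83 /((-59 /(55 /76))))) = 376656 /913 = 412.55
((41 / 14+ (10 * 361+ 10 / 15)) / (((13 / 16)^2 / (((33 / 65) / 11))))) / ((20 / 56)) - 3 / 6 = 77651827 / 109850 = 706.89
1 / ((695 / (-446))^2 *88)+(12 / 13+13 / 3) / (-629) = -958540651 / 260679898050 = -0.00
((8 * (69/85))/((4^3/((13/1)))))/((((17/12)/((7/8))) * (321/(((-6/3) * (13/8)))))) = -81627/9895360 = -0.01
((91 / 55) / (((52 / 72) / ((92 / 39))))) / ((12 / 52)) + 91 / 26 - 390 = -39939 / 110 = -363.08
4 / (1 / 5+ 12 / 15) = 4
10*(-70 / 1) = -700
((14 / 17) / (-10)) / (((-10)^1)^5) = 7 / 8500000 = 0.00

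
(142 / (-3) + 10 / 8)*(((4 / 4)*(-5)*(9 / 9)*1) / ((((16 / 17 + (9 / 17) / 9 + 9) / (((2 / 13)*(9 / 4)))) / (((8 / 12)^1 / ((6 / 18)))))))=1659 / 104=15.95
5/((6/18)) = 15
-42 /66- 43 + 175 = 1445 /11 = 131.36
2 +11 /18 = 47 /18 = 2.61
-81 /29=-2.79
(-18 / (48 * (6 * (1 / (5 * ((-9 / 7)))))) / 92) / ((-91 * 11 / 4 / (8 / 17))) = -45 / 5479474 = -0.00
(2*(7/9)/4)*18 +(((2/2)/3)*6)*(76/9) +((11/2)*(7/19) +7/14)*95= 2375/9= 263.89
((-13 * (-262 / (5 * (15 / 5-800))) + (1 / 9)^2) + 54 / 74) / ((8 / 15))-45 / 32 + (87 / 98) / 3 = -1649837255 / 1248446304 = -1.32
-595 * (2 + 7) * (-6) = 32130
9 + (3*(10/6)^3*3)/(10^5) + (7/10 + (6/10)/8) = 23461/2400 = 9.78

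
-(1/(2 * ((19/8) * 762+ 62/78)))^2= -6084/79775178025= -0.00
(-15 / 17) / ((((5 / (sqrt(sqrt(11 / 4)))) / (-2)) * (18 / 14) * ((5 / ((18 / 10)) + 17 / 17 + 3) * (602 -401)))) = 7 * 11^(1 / 4) * sqrt(2) / 69479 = 0.00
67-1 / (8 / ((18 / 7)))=1867 / 28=66.68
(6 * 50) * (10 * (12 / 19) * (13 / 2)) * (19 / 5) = 46800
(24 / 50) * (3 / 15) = 12 / 125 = 0.10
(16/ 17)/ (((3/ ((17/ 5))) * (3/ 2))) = 32/ 45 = 0.71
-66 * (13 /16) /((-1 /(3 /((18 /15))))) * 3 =6435 /16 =402.19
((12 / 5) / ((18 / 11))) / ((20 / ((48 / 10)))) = 44 / 125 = 0.35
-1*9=-9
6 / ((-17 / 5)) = -30 / 17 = -1.76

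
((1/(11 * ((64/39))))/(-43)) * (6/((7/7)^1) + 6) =-117/7568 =-0.02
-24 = -24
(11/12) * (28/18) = 77/54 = 1.43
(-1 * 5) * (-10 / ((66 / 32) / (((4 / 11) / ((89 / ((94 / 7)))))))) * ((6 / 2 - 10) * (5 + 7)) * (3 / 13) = -3609600 / 139997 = -25.78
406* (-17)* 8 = -55216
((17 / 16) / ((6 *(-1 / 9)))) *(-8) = 51 / 4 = 12.75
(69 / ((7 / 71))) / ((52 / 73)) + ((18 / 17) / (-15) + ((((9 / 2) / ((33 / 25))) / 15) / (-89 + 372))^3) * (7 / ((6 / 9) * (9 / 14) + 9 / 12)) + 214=36840805656004880797 / 30801481886114940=1196.07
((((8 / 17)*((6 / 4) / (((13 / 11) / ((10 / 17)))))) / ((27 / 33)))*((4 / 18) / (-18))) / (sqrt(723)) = -4840*sqrt(723) / 660063573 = -0.00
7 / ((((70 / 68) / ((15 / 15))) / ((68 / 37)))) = 12.50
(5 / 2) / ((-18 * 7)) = -0.02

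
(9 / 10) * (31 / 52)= 279 / 520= 0.54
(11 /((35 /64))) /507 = 704 /17745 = 0.04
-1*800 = -800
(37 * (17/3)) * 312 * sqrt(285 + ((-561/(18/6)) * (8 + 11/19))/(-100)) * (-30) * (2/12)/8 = -8177 * sqrt(10867639)/38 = -709378.47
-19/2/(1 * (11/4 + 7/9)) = -342/127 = -2.69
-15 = -15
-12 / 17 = -0.71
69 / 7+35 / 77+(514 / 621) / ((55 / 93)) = 84848 / 7245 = 11.71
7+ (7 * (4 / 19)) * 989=27825 / 19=1464.47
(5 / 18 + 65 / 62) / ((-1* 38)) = -185 / 5301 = -0.03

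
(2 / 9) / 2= 0.11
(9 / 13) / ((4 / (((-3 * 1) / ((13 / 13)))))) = -27 / 52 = -0.52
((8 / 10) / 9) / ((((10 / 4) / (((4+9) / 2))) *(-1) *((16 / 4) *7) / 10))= -26 / 315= -0.08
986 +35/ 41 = 40461/ 41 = 986.85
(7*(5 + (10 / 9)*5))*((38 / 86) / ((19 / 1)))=665 / 387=1.72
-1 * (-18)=18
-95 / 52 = -1.83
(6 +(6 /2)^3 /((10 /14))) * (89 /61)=19491 /305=63.90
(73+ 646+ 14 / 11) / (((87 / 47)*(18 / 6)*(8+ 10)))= 124127 / 17226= 7.21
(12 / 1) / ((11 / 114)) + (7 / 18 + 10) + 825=190031 / 198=959.75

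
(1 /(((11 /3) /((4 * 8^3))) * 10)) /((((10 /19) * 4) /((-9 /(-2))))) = 32832 /275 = 119.39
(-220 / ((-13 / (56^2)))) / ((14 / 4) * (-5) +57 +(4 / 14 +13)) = 9658880 / 9607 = 1005.40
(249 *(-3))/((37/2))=-1494/37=-40.38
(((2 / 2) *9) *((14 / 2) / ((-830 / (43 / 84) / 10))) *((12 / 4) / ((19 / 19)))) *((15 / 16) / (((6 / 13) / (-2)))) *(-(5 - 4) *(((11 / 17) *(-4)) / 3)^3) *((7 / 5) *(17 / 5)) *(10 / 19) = 10416406 / 1367259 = 7.62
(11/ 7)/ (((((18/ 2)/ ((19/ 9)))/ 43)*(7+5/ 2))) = 946/ 567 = 1.67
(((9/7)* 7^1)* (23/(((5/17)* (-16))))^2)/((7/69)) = 94939101/44800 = 2119.18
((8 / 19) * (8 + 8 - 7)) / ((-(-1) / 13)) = 936 / 19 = 49.26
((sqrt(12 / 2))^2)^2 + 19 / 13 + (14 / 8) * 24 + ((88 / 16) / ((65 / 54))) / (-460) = 2375603 / 29900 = 79.45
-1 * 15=-15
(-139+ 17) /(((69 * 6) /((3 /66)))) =-0.01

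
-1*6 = -6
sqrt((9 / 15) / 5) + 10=sqrt(3) / 5 + 10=10.35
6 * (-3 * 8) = -144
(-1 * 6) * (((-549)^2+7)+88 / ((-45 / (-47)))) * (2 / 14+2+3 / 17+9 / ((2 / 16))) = -4705526848 / 35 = -134443624.23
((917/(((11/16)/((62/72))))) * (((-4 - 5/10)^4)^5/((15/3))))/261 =4266740197587794012667/418119680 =10204590698978.33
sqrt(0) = 0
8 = 8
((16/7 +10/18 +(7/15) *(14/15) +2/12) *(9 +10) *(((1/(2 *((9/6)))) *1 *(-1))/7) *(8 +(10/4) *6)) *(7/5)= -4740139/47250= -100.32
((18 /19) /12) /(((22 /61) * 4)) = 183 /3344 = 0.05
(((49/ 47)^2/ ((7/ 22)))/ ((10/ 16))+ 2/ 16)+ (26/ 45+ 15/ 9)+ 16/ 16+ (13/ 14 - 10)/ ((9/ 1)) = 43571231/ 5566680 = 7.83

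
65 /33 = 1.97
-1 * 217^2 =-47089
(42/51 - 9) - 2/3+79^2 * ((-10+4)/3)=-637033/51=-12490.84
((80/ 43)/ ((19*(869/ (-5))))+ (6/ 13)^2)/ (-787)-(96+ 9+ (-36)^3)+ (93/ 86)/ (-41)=360450712728443593/ 7743140191358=46550.97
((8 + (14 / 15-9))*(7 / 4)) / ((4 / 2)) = -7 / 120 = -0.06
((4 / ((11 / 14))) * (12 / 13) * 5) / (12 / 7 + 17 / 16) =376320 / 44473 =8.46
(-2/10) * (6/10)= -0.12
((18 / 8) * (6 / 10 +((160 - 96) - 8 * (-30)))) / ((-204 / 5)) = -4569 / 272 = -16.80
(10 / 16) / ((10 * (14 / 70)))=5 / 16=0.31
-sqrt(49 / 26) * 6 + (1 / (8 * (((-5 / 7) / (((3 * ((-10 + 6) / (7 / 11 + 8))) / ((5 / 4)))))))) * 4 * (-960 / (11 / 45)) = -290304 / 95- 21 * sqrt(26) / 13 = -3064.07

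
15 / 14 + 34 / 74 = 793 / 518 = 1.53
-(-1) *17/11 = 17/11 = 1.55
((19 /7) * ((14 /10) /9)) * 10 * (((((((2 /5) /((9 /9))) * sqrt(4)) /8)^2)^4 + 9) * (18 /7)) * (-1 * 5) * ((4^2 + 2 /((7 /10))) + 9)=-666900000741 /49000000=-13610.20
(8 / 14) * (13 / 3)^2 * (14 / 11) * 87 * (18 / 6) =39208 / 11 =3564.36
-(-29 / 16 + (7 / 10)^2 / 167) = 120879 / 66800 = 1.81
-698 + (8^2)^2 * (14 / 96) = -302 / 3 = -100.67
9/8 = 1.12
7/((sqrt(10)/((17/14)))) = 17 * sqrt(10)/20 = 2.69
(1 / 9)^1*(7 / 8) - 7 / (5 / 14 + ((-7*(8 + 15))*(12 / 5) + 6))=221501 / 1915416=0.12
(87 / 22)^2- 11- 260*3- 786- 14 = -762475 / 484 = -1575.36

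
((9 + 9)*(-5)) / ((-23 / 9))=810 / 23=35.22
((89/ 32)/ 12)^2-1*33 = -4858127/ 147456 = -32.95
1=1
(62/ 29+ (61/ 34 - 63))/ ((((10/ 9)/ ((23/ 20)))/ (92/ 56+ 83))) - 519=-3143816259/ 552160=-5693.67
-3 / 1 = -3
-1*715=-715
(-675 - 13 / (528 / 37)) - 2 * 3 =-360049 / 528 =-681.91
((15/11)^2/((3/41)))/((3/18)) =152.48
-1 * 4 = -4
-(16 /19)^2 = -256 /361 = -0.71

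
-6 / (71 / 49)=-294 / 71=-4.14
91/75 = 1.21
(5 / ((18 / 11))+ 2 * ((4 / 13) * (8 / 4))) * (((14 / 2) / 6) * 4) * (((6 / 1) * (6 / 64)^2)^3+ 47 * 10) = 442901192289703 / 47110422528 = 9401.34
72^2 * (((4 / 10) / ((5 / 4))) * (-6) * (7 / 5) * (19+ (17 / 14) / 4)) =-33623424 / 125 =-268987.39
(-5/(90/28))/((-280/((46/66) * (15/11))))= 0.01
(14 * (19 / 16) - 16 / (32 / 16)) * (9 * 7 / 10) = 4347 / 80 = 54.34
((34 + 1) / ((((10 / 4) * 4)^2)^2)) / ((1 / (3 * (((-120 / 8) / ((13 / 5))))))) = -63 / 1040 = -0.06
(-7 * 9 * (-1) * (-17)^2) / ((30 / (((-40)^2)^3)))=2485862400000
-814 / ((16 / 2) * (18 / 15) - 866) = 2035 / 2141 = 0.95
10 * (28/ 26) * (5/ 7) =100/ 13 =7.69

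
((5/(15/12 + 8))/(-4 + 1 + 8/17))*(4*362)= -492320/1591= -309.44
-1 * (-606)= 606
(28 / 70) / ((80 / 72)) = 0.36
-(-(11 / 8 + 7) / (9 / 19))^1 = 1273 / 72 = 17.68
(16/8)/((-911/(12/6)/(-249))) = 996/911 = 1.09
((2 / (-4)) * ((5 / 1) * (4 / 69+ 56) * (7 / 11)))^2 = 4581936100 / 576081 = 7953.63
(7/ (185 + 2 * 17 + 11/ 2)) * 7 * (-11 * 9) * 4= -38808/ 449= -86.43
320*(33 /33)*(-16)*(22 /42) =-56320 /21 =-2681.90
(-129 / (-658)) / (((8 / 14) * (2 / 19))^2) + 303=2148831 / 6016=357.19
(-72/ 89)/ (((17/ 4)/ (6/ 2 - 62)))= 16992/ 1513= 11.23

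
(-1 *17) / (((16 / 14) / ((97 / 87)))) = -11543 / 696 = -16.58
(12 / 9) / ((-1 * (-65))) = 4 / 195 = 0.02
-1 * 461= -461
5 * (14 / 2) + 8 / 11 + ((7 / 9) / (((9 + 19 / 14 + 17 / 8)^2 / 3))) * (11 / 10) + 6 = 41.74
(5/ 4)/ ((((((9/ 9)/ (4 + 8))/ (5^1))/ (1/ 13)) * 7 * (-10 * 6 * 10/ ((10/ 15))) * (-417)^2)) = -1/ 189886788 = -0.00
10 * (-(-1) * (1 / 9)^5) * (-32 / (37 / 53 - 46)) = 16960 / 141776649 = 0.00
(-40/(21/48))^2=409600/49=8359.18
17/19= 0.89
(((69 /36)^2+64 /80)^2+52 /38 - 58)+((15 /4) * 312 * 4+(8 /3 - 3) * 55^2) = 35803771579 /9849600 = 3635.05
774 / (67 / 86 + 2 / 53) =1175964 / 1241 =947.59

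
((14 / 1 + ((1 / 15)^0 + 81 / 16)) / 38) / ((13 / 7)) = 2247 / 7904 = 0.28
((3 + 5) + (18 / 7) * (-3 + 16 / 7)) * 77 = 3322 / 7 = 474.57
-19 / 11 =-1.73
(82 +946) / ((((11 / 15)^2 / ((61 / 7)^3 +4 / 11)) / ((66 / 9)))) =9281659.99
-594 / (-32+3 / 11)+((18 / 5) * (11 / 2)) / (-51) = 18.33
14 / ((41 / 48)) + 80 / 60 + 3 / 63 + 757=667078 / 861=774.77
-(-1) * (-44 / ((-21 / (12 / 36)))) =44 / 63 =0.70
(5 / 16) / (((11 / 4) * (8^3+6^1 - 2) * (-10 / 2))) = -1 / 22704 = -0.00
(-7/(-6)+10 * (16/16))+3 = 85/6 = 14.17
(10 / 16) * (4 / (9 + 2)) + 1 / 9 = 67 / 198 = 0.34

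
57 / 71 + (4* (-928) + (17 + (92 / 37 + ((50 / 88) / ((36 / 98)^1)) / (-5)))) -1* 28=-7739814175 / 2080584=-3720.02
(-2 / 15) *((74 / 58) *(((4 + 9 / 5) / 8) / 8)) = -37 / 2400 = -0.02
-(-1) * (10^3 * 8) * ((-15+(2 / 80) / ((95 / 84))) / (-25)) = 455328 / 95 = 4792.93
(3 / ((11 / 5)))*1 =1.36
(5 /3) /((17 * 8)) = 5 /408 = 0.01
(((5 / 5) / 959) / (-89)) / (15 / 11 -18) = 11 / 15619233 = 0.00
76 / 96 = 19 / 24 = 0.79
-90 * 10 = -900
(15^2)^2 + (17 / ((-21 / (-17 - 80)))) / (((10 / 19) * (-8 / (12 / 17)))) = 50611.84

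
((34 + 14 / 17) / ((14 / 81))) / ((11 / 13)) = 311688 / 1309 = 238.11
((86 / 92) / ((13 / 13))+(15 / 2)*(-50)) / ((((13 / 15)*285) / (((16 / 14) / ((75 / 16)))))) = -1101248 / 2982525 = -0.37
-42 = -42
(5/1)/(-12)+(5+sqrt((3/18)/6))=19/4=4.75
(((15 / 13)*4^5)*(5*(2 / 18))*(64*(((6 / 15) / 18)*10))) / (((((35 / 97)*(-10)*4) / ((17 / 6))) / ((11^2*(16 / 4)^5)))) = -1673770565632 / 7371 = -227075100.48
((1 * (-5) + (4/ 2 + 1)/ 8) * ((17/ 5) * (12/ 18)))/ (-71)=0.15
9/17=0.53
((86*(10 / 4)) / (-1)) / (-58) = 215 / 58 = 3.71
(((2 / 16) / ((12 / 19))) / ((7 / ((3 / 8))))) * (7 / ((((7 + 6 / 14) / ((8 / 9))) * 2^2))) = 133 / 59904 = 0.00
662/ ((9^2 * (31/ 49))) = 32438/ 2511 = 12.92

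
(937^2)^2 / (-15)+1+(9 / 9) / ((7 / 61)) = -5395806953707 / 105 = -51388637654.35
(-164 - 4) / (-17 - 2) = 168 / 19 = 8.84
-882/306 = -49/17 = -2.88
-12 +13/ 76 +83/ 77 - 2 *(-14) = 100941/ 5852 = 17.25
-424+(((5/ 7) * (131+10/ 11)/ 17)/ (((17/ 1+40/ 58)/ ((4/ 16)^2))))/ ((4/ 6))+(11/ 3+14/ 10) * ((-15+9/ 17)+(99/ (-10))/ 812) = -2582771024249/ 5193064800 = -497.35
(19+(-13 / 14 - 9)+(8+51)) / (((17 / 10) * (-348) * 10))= -953 / 82824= -0.01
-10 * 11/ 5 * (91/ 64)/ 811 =-1001/ 25952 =-0.04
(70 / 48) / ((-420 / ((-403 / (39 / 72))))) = 31 / 12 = 2.58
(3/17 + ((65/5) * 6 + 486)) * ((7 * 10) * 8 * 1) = 5370960/17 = 315938.82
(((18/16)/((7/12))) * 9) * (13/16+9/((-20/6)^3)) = 276777/28000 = 9.88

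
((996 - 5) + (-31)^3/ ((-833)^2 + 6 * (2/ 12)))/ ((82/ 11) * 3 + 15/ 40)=43.58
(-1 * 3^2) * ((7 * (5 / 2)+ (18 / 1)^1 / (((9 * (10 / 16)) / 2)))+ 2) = -2331 / 10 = -233.10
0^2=0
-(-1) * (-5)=-5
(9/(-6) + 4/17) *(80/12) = -430/51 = -8.43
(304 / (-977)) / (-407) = 304 / 397639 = 0.00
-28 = -28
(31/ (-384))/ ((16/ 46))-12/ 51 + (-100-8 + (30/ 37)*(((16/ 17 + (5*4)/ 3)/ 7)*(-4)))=-1514809099/ 13526016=-111.99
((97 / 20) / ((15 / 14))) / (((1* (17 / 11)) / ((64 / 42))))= 17072 / 3825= 4.46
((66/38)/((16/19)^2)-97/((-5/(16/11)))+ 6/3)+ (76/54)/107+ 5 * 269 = 56040077213/40677120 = 1377.68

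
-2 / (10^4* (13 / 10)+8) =-1 / 6504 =-0.00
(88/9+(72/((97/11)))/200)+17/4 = 1228189/87300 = 14.07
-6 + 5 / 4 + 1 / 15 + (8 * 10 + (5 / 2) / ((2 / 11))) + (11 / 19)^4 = 174328471 / 1954815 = 89.18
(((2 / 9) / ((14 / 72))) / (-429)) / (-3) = 8 / 9009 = 0.00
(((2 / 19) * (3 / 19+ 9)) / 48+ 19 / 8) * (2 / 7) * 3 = 20751 / 10108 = 2.05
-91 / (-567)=13 / 81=0.16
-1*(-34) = 34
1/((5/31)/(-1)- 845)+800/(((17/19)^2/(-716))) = -5417656968959/7571800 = -715504.50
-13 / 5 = -2.60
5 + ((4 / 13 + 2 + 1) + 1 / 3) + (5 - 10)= 3.64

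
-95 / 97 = -0.98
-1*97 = -97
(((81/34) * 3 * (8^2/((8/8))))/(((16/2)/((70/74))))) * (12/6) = 68040/629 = 108.17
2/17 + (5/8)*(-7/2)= -563/272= -2.07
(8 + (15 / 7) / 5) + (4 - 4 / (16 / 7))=299 / 28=10.68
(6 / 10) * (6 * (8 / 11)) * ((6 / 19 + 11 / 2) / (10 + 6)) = 1989 / 2090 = 0.95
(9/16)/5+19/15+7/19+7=39889/4560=8.75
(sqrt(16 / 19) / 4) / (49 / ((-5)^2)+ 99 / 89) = 2225* sqrt(19) / 129884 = 0.07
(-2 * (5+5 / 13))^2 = 19600 / 169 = 115.98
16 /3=5.33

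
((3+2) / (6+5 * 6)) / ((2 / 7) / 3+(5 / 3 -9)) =-35 / 1824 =-0.02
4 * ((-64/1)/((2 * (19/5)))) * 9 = -5760/19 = -303.16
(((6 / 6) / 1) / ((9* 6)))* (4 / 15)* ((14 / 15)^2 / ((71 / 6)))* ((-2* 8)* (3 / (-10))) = 6272 / 3594375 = 0.00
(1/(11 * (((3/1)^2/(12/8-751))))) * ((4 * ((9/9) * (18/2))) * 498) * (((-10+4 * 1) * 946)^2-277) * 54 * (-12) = 2833507271547255.27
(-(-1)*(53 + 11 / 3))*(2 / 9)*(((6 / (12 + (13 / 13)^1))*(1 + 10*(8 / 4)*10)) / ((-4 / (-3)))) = 11390 / 13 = 876.15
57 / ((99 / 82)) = 1558 / 33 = 47.21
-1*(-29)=29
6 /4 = 3 /2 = 1.50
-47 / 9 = -5.22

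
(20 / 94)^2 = 0.05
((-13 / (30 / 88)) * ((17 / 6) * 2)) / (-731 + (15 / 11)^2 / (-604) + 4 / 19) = 0.30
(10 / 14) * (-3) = -15 / 7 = -2.14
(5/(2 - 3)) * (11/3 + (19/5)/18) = -349/18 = -19.39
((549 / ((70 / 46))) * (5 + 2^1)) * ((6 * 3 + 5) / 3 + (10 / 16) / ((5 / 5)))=837591 / 40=20939.78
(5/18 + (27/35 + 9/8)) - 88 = -216281/2520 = -85.83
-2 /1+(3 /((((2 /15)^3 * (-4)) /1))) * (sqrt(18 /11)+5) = -50689 /32-30375 * sqrt(22) /352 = -1988.78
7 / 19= 0.37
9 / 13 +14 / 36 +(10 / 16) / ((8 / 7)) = 12191 / 7488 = 1.63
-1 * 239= -239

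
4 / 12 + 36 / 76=46 / 57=0.81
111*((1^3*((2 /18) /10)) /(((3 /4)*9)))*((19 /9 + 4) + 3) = 6068 /3645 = 1.66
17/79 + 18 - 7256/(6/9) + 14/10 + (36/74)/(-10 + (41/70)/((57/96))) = -52874996347/4866795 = -10864.44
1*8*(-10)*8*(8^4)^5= -737869762948382064640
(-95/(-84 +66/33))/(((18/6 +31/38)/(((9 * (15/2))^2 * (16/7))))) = 26316900/8323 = 3161.95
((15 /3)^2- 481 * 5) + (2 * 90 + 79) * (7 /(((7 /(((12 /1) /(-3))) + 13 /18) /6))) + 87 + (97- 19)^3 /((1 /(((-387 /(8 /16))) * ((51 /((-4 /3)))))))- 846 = 14049335513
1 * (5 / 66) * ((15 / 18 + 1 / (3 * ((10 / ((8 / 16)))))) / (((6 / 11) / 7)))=119 / 144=0.83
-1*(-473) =473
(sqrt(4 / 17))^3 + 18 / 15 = 8 * sqrt(17) / 289 + 6 / 5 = 1.31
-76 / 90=-38 / 45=-0.84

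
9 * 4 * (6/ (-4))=-54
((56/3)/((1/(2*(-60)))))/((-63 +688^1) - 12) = -3.65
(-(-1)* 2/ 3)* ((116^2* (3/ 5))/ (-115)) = -26912/ 575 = -46.80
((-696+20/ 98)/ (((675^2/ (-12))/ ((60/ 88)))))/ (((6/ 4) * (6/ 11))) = 68188/ 4465125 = 0.02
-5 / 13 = -0.38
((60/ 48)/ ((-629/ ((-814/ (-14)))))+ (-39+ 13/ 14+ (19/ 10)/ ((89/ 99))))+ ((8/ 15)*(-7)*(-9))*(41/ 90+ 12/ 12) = 40774847/ 3177300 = 12.83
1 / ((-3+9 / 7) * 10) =-7 / 120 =-0.06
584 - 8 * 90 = -136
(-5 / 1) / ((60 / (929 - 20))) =-303 / 4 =-75.75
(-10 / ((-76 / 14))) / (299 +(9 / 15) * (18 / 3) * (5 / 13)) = 91 / 14839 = 0.01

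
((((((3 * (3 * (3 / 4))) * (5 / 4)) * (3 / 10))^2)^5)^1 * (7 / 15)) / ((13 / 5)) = 28367886071132833869 / 14636698788954112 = 1938.13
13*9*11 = 1287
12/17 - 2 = -22/17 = -1.29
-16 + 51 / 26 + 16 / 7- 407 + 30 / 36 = -114092 / 273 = -417.92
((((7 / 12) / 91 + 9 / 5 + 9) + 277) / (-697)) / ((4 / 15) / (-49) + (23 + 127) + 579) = -10999961 / 19419933884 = -0.00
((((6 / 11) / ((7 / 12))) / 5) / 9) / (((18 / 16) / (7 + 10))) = 1088 / 3465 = 0.31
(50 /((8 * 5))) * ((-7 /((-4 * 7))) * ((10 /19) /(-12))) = -25 /1824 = -0.01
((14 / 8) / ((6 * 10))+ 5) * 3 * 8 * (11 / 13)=13277 / 130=102.13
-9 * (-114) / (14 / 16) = 8208 / 7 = 1172.57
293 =293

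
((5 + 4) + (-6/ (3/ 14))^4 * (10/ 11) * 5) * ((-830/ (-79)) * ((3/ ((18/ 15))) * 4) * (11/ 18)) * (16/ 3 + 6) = 4336412048900/ 2133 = 2033010805.86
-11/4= -2.75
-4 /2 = -2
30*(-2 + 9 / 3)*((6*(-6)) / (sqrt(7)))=-408.20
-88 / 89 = -0.99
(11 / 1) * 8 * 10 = 880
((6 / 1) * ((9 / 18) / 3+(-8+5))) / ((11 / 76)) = -1292 / 11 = -117.45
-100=-100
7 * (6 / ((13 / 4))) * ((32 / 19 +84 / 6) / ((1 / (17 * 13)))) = 851088 / 19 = 44794.11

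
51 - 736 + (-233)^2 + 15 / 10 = 53605.50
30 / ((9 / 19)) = 190 / 3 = 63.33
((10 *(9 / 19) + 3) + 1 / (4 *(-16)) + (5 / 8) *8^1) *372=1438617 / 304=4732.29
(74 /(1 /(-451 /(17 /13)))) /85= -433862 /1445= -300.25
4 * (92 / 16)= 23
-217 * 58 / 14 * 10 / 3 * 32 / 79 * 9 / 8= -107880 / 79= -1365.57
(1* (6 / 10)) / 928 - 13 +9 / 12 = -12.25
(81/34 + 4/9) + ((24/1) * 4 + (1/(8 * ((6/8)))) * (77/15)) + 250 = 29723/85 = 349.68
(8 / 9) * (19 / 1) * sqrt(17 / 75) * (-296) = -44992 * sqrt(51) / 135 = -2380.05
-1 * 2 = -2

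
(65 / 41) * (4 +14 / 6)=1235 / 123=10.04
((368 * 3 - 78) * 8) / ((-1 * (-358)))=22.93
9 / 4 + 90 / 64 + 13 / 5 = 1001 / 160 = 6.26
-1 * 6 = -6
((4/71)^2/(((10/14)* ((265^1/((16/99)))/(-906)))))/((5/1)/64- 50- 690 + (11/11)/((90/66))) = 34635776/10427536428815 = 0.00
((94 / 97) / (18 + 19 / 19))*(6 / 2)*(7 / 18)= 329 / 5529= 0.06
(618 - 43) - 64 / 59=33861 / 59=573.92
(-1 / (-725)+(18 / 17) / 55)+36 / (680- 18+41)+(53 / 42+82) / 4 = 334446654313 / 16011949800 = 20.89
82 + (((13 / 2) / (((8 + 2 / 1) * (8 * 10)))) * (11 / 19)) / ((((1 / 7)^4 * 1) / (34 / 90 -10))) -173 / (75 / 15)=-83824319 / 1368000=-61.28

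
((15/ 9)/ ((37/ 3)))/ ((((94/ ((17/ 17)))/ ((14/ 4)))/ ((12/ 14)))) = 15/ 3478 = 0.00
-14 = -14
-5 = -5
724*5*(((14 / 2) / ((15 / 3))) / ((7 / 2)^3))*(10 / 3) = 57920 / 147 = 394.01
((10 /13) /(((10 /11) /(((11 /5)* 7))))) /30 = 847 /1950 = 0.43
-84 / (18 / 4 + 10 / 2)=-168 / 19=-8.84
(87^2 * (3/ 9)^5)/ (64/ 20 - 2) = 4205/ 162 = 25.96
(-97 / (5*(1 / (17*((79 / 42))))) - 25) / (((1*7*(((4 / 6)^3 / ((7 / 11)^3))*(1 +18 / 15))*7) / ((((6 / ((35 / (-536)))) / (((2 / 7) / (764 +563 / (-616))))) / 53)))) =2174320272393 / 90188560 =24108.60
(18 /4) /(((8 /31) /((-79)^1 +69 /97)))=-1059363 /776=-1365.16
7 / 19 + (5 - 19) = -259 / 19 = -13.63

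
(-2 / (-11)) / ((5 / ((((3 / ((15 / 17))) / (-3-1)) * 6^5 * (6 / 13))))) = -396576 / 3575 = -110.93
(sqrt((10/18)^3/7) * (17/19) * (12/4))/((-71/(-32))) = 2720 * sqrt(35)/84987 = 0.19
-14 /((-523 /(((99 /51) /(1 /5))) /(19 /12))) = 7315 /17782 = 0.41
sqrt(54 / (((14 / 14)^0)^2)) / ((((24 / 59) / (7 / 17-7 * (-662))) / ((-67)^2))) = 20866286035 * sqrt(6) / 136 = 375821717.74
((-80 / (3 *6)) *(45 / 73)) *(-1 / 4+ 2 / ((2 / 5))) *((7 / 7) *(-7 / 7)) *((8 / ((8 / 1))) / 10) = 95 / 73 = 1.30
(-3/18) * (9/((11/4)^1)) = -6/11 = -0.55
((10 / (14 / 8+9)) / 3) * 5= 200 / 129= 1.55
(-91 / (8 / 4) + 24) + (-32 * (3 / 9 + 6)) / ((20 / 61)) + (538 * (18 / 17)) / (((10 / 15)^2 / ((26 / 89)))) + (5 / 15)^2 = -36097481 / 136170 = -265.09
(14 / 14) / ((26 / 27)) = 27 / 26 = 1.04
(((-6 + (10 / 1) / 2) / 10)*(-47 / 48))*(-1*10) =-47 / 48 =-0.98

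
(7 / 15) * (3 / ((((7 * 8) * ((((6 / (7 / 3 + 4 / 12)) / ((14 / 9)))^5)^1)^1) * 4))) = 17210368 / 17433922005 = 0.00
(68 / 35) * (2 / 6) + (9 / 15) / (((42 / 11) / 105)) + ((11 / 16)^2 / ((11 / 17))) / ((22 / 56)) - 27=-53713 / 6720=-7.99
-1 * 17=-17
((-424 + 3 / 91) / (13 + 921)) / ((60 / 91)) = -38581 / 56040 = -0.69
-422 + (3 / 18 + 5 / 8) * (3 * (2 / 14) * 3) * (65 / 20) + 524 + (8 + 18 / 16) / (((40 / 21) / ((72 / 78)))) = 1597671 / 14560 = 109.73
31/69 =0.45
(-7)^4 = 2401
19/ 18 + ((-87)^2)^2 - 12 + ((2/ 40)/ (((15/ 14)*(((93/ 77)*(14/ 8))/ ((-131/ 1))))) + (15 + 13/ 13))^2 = 5574381010020077/ 97301250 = 57289921.87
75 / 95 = 15 / 19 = 0.79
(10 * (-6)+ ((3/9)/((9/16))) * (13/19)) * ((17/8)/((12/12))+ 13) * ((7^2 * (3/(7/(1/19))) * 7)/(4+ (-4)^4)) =-45315347/1689480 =-26.82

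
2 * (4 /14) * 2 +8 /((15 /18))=376 /35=10.74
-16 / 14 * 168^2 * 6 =-193536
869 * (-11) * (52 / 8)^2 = -1615471 / 4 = -403867.75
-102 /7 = -14.57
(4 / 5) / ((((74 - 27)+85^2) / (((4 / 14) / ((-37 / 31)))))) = -31 / 1177155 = -0.00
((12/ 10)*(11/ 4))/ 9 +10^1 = 311/ 30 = 10.37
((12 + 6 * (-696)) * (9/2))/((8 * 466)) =-9369/1864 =-5.03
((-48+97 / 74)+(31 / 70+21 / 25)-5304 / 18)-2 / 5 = -6613688 / 19425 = -340.47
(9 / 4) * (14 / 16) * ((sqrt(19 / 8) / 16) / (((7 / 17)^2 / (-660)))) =-429165 * sqrt(38) / 3584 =-738.16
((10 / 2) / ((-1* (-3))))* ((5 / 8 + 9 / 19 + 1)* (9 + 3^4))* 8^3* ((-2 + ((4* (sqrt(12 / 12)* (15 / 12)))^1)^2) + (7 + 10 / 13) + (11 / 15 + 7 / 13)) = 1275591680 / 247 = 5164338.79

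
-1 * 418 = -418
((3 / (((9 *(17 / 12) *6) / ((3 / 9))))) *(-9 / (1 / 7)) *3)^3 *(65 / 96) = -200655 / 19652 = -10.21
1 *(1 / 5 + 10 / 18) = 34 / 45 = 0.76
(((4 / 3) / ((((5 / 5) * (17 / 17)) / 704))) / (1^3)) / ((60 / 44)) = 688.36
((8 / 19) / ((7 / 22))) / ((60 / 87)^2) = 9251 / 3325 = 2.78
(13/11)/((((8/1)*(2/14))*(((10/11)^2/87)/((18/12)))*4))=261261/6400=40.82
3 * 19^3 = 20577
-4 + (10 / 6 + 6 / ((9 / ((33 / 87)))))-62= -5575 / 87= -64.08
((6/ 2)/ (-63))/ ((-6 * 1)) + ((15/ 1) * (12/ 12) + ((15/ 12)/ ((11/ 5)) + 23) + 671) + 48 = 2100001/ 2772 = 757.58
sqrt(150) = 5 * sqrt(6) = 12.25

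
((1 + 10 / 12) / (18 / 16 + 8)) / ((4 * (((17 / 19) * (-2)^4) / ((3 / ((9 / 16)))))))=209 / 11169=0.02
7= 7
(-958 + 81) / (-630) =877 / 630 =1.39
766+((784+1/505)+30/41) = 32107941/20705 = 1550.73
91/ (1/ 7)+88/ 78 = 24887/ 39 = 638.13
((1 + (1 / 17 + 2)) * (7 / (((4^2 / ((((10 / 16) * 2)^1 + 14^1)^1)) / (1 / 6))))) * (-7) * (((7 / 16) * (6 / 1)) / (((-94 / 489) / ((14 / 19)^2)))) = 6517368039 / 36920192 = 176.53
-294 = -294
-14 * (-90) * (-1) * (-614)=773640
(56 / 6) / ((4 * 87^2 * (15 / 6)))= 14 / 113535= 0.00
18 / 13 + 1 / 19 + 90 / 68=23185 / 8398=2.76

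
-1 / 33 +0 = -1 / 33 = -0.03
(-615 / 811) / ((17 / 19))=-0.85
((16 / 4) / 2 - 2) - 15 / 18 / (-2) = 5 / 12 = 0.42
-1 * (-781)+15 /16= 12511 /16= 781.94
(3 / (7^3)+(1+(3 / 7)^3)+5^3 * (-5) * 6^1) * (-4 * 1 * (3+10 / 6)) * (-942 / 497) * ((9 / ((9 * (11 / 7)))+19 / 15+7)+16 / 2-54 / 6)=-4212080423296 / 4018245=-1048238.83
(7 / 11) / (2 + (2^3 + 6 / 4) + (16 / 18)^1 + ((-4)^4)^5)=18 / 31100471757443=0.00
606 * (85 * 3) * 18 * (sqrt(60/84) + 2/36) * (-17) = -47286180 * sqrt(35)/7 - 2627010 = -42591126.22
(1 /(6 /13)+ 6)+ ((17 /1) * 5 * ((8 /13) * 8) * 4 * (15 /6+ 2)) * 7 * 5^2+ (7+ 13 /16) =822537971 /624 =1318169.83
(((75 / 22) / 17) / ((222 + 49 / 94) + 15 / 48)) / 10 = 940 / 10445259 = 0.00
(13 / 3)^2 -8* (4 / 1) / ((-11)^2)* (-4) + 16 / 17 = 384641 / 18513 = 20.78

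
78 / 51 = 26 / 17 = 1.53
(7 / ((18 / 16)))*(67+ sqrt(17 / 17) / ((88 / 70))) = 41762 / 99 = 421.84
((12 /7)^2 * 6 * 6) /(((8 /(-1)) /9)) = -5832 /49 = -119.02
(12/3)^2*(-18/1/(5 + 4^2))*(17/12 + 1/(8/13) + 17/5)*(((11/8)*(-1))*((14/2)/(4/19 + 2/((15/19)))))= 484671/1564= 309.89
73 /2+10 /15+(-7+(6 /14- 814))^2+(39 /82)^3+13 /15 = 272889156174941 /405255480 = 673375.61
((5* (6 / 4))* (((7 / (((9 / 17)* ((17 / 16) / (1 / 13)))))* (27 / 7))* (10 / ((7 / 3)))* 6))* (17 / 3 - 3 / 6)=334800 / 91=3679.12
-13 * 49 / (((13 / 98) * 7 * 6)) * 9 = -1029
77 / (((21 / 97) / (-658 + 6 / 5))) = -3504028 / 15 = -233601.87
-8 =-8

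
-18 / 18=-1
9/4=2.25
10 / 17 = 0.59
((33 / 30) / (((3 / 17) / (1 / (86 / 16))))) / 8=187 / 1290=0.14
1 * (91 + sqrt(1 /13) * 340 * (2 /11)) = 680 * sqrt(13) /143 + 91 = 108.15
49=49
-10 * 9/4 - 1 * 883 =-1811/2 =-905.50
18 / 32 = 9 / 16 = 0.56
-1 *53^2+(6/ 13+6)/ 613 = -22384837/ 7969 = -2808.99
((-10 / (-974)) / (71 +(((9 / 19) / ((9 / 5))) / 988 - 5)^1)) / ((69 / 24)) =750880 / 13877557357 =0.00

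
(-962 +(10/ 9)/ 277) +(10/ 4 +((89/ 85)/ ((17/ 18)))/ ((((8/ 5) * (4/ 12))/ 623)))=967013851/ 2881908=335.55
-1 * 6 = -6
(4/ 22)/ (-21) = -2/ 231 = -0.01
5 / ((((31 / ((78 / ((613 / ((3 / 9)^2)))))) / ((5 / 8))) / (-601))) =-195325 / 228036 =-0.86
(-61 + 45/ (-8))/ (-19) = 533/ 152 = 3.51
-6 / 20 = -3 / 10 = -0.30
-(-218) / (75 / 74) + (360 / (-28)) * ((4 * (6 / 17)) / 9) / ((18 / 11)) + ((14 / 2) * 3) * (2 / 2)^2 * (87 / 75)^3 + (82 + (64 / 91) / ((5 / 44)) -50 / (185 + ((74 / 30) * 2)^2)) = 334.59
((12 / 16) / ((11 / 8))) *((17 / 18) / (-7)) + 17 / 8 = 2.05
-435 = -435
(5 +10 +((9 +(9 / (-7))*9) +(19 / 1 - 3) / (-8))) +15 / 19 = 1492 / 133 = 11.22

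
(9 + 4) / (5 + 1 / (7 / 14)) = 13 / 7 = 1.86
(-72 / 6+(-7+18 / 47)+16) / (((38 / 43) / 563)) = -1667.25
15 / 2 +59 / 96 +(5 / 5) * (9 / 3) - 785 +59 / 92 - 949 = -3802715 / 2208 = -1722.24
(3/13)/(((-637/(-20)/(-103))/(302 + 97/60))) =-1876351/8281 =-226.59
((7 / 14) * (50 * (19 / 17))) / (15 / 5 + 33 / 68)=1900 / 237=8.02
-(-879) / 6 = 293 / 2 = 146.50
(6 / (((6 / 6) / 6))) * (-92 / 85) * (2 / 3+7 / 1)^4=-102981488 / 765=-134616.32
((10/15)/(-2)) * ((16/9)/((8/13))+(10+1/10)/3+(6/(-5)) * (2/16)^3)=-72037/34560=-2.08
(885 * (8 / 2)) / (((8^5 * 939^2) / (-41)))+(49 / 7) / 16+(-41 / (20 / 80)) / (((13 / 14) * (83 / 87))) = -479803557346441 / 2597893349376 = -184.69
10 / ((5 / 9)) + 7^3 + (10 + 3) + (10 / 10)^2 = 375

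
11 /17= 0.65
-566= -566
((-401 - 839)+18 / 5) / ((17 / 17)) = -6182 / 5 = -1236.40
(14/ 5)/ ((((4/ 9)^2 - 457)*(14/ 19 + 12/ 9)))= -32319/ 10915295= -0.00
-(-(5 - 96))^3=-753571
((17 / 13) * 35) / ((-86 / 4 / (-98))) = 116620 / 559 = 208.62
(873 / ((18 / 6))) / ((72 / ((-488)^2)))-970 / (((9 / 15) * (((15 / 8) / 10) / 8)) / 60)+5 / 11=-34937843 / 11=-3176167.55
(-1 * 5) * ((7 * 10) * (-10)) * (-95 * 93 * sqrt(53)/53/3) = -10307500 * sqrt(53)/53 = -1415844.01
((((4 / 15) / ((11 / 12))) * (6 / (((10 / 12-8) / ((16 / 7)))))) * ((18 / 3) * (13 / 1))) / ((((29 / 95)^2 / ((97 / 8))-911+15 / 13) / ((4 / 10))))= 54539117568 / 2856962414383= 0.02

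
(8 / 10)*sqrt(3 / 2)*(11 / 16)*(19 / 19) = 11*sqrt(6) / 40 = 0.67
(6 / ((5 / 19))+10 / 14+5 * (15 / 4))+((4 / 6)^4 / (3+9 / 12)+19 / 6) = 1547353 / 34020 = 45.48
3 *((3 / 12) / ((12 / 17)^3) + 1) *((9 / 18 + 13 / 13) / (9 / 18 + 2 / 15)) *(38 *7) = 413875 / 128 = 3233.40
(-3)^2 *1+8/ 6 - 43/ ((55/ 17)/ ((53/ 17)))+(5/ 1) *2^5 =21268/ 165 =128.90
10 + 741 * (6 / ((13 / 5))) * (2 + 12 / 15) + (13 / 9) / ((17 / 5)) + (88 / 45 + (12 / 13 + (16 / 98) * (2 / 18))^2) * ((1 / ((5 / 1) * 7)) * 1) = 469198805355001 / 97780184775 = 4798.51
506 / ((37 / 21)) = 10626 / 37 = 287.19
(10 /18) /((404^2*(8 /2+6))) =1 /2937888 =0.00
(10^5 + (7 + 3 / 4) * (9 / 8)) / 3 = 3200279 / 96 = 33336.24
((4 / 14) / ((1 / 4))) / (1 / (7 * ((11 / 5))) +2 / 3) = 264 / 169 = 1.56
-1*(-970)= 970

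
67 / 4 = 16.75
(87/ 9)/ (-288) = -0.03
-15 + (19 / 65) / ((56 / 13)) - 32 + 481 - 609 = -48981 / 280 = -174.93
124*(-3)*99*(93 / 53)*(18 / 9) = -6850008 / 53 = -129245.43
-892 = -892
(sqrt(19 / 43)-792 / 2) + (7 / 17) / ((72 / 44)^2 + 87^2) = -6167675789 / 15574941 + sqrt(817) / 43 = -395.34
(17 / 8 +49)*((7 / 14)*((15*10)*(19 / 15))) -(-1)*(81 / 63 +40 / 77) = 2992947 / 616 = 4858.68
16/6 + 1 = 3.67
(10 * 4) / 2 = 20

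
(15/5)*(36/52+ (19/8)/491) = 106797/51064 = 2.09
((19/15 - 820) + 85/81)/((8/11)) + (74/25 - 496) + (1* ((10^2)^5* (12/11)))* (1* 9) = 8747999855893631/89100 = 98181816564.46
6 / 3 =2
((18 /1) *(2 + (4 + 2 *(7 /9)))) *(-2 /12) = -68 /3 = -22.67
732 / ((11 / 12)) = 8784 / 11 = 798.55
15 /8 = 1.88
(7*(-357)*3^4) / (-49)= 4131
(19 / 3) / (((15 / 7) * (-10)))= -133 / 450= -0.30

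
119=119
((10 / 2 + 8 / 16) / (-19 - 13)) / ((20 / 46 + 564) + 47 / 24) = -759 / 2501192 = -0.00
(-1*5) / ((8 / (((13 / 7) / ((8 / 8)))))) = -1.16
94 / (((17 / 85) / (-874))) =-410780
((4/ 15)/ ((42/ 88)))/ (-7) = -176/ 2205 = -0.08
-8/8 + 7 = 6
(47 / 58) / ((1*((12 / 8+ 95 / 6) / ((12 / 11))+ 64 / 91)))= 38493 / 788162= 0.05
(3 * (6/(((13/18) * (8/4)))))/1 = 12.46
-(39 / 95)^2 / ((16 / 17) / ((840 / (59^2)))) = -542997 / 12566410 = -0.04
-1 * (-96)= 96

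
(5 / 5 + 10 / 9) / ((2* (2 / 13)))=247 / 36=6.86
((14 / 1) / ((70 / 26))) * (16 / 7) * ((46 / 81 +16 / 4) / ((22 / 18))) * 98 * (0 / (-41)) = 0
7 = 7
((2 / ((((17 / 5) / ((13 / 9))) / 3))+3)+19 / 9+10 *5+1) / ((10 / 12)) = 3590 / 51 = 70.39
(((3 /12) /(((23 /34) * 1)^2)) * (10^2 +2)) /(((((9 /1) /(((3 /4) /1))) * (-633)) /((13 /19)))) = -63869 /12724566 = -0.01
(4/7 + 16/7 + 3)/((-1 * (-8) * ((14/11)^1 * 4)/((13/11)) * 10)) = 533/31360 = 0.02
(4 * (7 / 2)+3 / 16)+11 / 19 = 4489 / 304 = 14.77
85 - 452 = -367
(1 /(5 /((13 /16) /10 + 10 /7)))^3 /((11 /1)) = 4835382371 /1931776000000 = 0.00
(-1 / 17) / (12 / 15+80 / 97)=-485 / 13396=-0.04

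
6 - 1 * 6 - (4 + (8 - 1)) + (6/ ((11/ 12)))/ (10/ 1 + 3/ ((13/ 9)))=-18061/ 1727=-10.46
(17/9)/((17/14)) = 14/9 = 1.56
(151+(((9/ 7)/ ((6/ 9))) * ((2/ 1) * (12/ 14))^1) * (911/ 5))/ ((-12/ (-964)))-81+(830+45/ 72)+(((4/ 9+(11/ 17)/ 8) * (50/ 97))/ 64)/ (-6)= 342195226595449/ 5584965120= 61270.79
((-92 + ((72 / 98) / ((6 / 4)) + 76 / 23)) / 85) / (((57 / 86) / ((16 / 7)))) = -2399744 / 670565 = -3.58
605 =605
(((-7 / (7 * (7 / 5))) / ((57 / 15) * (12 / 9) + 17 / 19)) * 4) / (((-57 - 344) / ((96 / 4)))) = 136800 / 4769093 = 0.03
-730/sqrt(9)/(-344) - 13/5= -4883/2580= -1.89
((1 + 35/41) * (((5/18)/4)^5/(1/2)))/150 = 2375/59498717184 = 0.00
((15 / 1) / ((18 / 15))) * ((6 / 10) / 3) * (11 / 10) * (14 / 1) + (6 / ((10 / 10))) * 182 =2261 / 2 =1130.50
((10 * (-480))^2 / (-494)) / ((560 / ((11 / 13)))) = -1584000 / 22477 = -70.47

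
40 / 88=5 / 11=0.45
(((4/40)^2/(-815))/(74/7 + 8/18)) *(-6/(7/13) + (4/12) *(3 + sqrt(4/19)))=639/56561000-21 *sqrt(19)/537329500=0.00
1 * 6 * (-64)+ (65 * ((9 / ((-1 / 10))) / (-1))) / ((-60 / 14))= -1749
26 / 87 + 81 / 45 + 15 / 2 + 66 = 65771 / 870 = 75.60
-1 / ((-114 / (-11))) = -11 / 114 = -0.10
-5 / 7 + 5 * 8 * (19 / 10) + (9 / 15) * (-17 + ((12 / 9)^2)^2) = 63298 / 945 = 66.98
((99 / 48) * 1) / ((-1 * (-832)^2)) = -0.00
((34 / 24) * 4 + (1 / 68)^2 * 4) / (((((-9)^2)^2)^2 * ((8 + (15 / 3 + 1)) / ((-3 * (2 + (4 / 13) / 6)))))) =-196550 / 3396257146737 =-0.00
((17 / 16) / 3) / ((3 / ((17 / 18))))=289 / 2592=0.11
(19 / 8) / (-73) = -0.03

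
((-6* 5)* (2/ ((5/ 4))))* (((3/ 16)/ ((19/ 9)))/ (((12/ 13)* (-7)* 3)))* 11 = 1287/ 532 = 2.42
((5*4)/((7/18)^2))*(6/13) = 38880/637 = 61.04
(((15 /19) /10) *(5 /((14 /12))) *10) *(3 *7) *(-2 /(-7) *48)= 129600 /133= 974.44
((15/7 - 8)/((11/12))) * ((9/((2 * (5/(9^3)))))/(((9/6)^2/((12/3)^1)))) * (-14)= 5738688/55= 104339.78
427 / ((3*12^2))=427 / 432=0.99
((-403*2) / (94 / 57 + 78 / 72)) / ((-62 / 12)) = 35568 / 623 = 57.09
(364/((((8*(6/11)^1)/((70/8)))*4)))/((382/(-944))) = -2067065/4584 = -450.93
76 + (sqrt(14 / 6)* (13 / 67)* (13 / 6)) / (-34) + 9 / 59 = 4493 / 59- 169* sqrt(21) / 41004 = 76.13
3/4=0.75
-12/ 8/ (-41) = 3/ 82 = 0.04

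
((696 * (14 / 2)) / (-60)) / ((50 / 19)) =-3857 / 125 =-30.86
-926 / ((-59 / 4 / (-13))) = -48152 / 59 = -816.14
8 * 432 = 3456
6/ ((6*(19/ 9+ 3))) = 9/ 46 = 0.20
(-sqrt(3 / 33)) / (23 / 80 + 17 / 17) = -80*sqrt(11) / 1133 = -0.23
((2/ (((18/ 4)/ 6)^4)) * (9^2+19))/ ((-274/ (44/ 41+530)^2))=-1348571238400/ 2072673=-650643.51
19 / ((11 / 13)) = 247 / 11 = 22.45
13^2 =169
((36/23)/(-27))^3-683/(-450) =24926983/16425450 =1.52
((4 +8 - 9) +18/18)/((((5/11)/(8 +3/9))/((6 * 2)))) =880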